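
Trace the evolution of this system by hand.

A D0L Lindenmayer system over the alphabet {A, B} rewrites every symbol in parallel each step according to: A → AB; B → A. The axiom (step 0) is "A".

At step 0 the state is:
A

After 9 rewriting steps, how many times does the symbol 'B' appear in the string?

0) A
1) AB
2) ABA
3) ABAAB
4) ABAABABA
5) ABAABABAABAAB
6) ABAABABAABAABABAABABA
7) ABAABABAABAABABAABABAABAABABAABAAB
8) ABAABABAABAABABAABABAABAABABAABAABABAABABAABAABABAABABA
9) ABAABABAABAABABAABABAABAABABAABAABABAABABAABAABABAABABAABAABABAABAABABAABABAABAABABAABAAB

34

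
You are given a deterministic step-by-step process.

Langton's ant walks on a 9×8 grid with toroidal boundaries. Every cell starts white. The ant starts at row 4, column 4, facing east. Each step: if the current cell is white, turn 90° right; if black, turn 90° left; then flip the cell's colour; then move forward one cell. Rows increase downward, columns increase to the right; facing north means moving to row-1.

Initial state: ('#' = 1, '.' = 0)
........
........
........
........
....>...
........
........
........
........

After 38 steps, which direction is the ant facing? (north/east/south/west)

east

t=0: ........
........
........
........
....>...
........
........
........
........
t=1: ........
........
........
........
....#...
....v...
........
........
........
t=2: ........
........
........
........
....#...
...<#...
........
........
........
t=3: ........
........
........
........
...^#...
...##...
........
........
........
t=4: ........
........
........
........
...#>...
...##...
........
........
........
t=5: ........
........
........
....^...
...#....
...##...
........
........
........
t=6: ........
........
........
....#>..
...#....
...##...
........
........
........
t=7: ........
........
........
....##..
...#.v..
...##...
........
........
........
t=8: ........
........
........
....##..
...#<#..
...##...
........
........
........
t=9: ........
........
........
....^#..
...###..
...##...
........
........
........
t=10: ........
........
........
...<.#..
...###..
...##...
........
........
........
t=11: ........
........
...^....
...#.#..
...###..
...##...
........
........
........
t=12: ........
........
...#>...
...#.#..
...###..
...##...
........
........
........
t=13: ........
........
...##...
...#v#..
...###..
...##...
........
........
........
t=14: ........
........
...##...
...<##..
...###..
...##...
........
........
........
t=15: ........
........
...##...
....##..
...v##..
...##...
........
........
........
t=16: ........
........
...##...
....##..
....>#..
...##...
........
........
........
t=17: ........
........
...##...
....^#..
.....#..
...##...
........
........
........
t=18: ........
........
...##...
...<.#..
.....#..
...##...
........
........
........
t=19: ........
........
...^#...
...#.#..
.....#..
...##...
........
........
........
t=20: ........
........
..<.#...
...#.#..
.....#..
...##...
........
........
........
t=21: ........
..^.....
..#.#...
...#.#..
.....#..
...##...
........
........
........
t=22: ........
..#>....
..#.#...
...#.#..
.....#..
...##...
........
........
........
t=23: ........
..##....
..#v#...
...#.#..
.....#..
...##...
........
........
........
t=24: ........
..##....
..<##...
...#.#..
.....#..
...##...
........
........
........
t=25: ........
..##....
...##...
..v#.#..
.....#..
...##...
........
........
........
t=26: ........
..##....
...##...
.<##.#..
.....#..
...##...
........
........
........
t=27: ........
..##....
.^.##...
.###.#..
.....#..
...##...
........
........
........
t=28: ........
..##....
.#>##...
.###.#..
.....#..
...##...
........
........
........
t=29: ........
..##....
.####...
.#v#.#..
.....#..
...##...
........
........
........
t=30: ........
..##....
.####...
.#.>.#..
.....#..
...##...
........
........
........
t=31: ........
..##....
.##^#...
.#...#..
.....#..
...##...
........
........
........
t=32: ........
..##....
.#<.#...
.#...#..
.....#..
...##...
........
........
........
t=33: ........
..##....
.#..#...
.#v..#..
.....#..
...##...
........
........
........
t=34: ........
..##....
.#..#...
.<#..#..
.....#..
...##...
........
........
........
t=35: ........
..##....
.#..#...
..#..#..
.v...#..
...##...
........
........
........
t=36: ........
..##....
.#..#...
..#..#..
<#...#..
...##...
........
........
........
t=37: ........
..##....
.#..#...
^.#..#..
##...#..
...##...
........
........
........
t=38: ........
..##....
.#..#...
#>#..#..
##...#..
...##...
........
........
........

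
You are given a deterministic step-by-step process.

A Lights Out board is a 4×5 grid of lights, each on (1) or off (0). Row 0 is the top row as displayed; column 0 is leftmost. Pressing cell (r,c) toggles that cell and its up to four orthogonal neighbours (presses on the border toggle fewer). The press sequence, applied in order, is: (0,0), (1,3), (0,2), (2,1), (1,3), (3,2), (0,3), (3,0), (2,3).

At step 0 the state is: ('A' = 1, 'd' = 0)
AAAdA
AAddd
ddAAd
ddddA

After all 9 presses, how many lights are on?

9

[0] AAAdA
AAddd
ddAAd
ddddA
[1] ddAdA
dAddd
ddAAd
ddddA
[2] ddAAA
dAAAA
ddAdd
ddddA
[3] dAddA
dAdAA
ddAdd
ddddA
[4] dAddA
dddAA
AAddd
dAddA
[5] dAdAA
ddAdd
AAdAd
dAddA
[6] dAdAA
ddAdd
AAAAd
ddAAA
[7] dAAdd
ddAAd
AAAAd
ddAAA
[8] dAAdd
ddAAd
dAAAd
AAAAA
[9] dAAdd
ddAdd
dAddA
AAAdA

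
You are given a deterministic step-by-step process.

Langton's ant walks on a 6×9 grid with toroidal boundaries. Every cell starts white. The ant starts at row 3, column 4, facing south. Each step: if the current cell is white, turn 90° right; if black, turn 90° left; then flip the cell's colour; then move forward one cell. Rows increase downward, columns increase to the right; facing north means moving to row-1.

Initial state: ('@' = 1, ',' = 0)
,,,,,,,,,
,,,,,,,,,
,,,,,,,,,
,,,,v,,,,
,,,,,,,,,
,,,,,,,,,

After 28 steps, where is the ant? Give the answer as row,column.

1,6

step 0: ,,,,,,,,,
,,,,,,,,,
,,,,,,,,,
,,,,v,,,,
,,,,,,,,,
,,,,,,,,,
step 1: ,,,,,,,,,
,,,,,,,,,
,,,,,,,,,
,,,<@,,,,
,,,,,,,,,
,,,,,,,,,
step 2: ,,,,,,,,,
,,,,,,,,,
,,,^,,,,,
,,,@@,,,,
,,,,,,,,,
,,,,,,,,,
step 3: ,,,,,,,,,
,,,,,,,,,
,,,@>,,,,
,,,@@,,,,
,,,,,,,,,
,,,,,,,,,
step 4: ,,,,,,,,,
,,,,,,,,,
,,,@@,,,,
,,,@v,,,,
,,,,,,,,,
,,,,,,,,,
step 5: ,,,,,,,,,
,,,,,,,,,
,,,@@,,,,
,,,@,>,,,
,,,,,,,,,
,,,,,,,,,
step 6: ,,,,,,,,,
,,,,,,,,,
,,,@@,,,,
,,,@,@,,,
,,,,,v,,,
,,,,,,,,,
step 7: ,,,,,,,,,
,,,,,,,,,
,,,@@,,,,
,,,@,@,,,
,,,,<@,,,
,,,,,,,,,
step 8: ,,,,,,,,,
,,,,,,,,,
,,,@@,,,,
,,,@^@,,,
,,,,@@,,,
,,,,,,,,,
step 9: ,,,,,,,,,
,,,,,,,,,
,,,@@,,,,
,,,@@>,,,
,,,,@@,,,
,,,,,,,,,
step 10: ,,,,,,,,,
,,,,,,,,,
,,,@@^,,,
,,,@@,,,,
,,,,@@,,,
,,,,,,,,,
step 11: ,,,,,,,,,
,,,,,,,,,
,,,@@@>,,
,,,@@,,,,
,,,,@@,,,
,,,,,,,,,
step 12: ,,,,,,,,,
,,,,,,,,,
,,,@@@@,,
,,,@@,v,,
,,,,@@,,,
,,,,,,,,,
step 13: ,,,,,,,,,
,,,,,,,,,
,,,@@@@,,
,,,@@<@,,
,,,,@@,,,
,,,,,,,,,
step 14: ,,,,,,,,,
,,,,,,,,,
,,,@@^@,,
,,,@@@@,,
,,,,@@,,,
,,,,,,,,,
step 15: ,,,,,,,,,
,,,,,,,,,
,,,@<,@,,
,,,@@@@,,
,,,,@@,,,
,,,,,,,,,
step 16: ,,,,,,,,,
,,,,,,,,,
,,,@,,@,,
,,,@v@@,,
,,,,@@,,,
,,,,,,,,,
step 17: ,,,,,,,,,
,,,,,,,,,
,,,@,,@,,
,,,@,>@,,
,,,,@@,,,
,,,,,,,,,
step 18: ,,,,,,,,,
,,,,,,,,,
,,,@,^@,,
,,,@,,@,,
,,,,@@,,,
,,,,,,,,,
step 19: ,,,,,,,,,
,,,,,,,,,
,,,@,@>,,
,,,@,,@,,
,,,,@@,,,
,,,,,,,,,
step 20: ,,,,,,,,,
,,,,,,^,,
,,,@,@,,,
,,,@,,@,,
,,,,@@,,,
,,,,,,,,,
step 21: ,,,,,,,,,
,,,,,,@>,
,,,@,@,,,
,,,@,,@,,
,,,,@@,,,
,,,,,,,,,
step 22: ,,,,,,,,,
,,,,,,@@,
,,,@,@,v,
,,,@,,@,,
,,,,@@,,,
,,,,,,,,,
step 23: ,,,,,,,,,
,,,,,,@@,
,,,@,@<@,
,,,@,,@,,
,,,,@@,,,
,,,,,,,,,
step 24: ,,,,,,,,,
,,,,,,^@,
,,,@,@@@,
,,,@,,@,,
,,,,@@,,,
,,,,,,,,,
step 25: ,,,,,,,,,
,,,,,<,@,
,,,@,@@@,
,,,@,,@,,
,,,,@@,,,
,,,,,,,,,
step 26: ,,,,,^,,,
,,,,,@,@,
,,,@,@@@,
,,,@,,@,,
,,,,@@,,,
,,,,,,,,,
step 27: ,,,,,@>,,
,,,,,@,@,
,,,@,@@@,
,,,@,,@,,
,,,,@@,,,
,,,,,,,,,
step 28: ,,,,,@@,,
,,,,,@v@,
,,,@,@@@,
,,,@,,@,,
,,,,@@,,,
,,,,,,,,,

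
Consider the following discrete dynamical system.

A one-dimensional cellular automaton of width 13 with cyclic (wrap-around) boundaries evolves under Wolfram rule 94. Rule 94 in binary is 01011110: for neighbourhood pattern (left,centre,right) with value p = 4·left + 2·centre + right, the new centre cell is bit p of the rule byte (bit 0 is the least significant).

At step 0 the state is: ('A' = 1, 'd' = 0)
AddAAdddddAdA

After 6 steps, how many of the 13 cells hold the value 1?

k=0  AddAAdddddAdA
k=1  AAAAAAdddAAdA
k=2  dddddAAdAAAdA
k=3  AdddAAAdAdAdA
k=4  AAdAAdAdAdAdA
k=5  dAdAAdAdAdAdA
k=6  dAdAAdAdAdAdA

7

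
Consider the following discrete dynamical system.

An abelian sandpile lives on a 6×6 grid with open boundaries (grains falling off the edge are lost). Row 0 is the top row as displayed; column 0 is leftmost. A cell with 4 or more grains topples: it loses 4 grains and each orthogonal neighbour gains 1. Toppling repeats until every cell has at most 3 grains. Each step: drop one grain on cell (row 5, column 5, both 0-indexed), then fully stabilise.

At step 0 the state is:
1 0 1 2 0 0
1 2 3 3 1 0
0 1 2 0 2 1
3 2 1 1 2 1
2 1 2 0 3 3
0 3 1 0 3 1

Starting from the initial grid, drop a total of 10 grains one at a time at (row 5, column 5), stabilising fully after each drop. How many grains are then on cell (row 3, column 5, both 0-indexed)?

gen 0: 1 0 1 2 0 0
1 2 3 3 1 0
0 1 2 0 2 1
3 2 1 1 2 1
2 1 2 0 3 3
0 3 1 0 3 1
gen 1: 1 0 1 2 0 0
1 2 3 3 1 0
0 1 2 0 2 1
3 2 1 1 2 1
2 1 2 0 3 3
0 3 1 0 3 2
gen 2: 1 0 1 2 0 0
1 2 3 3 1 0
0 1 2 0 2 1
3 2 1 1 2 1
2 1 2 0 3 3
0 3 1 0 3 3
gen 3: 1 0 1 2 0 0
1 2 3 3 1 0
0 1 2 0 2 1
3 2 1 1 3 2
2 1 2 1 1 1
0 3 1 1 1 2
gen 4: 1 0 1 2 0 0
1 2 3 3 1 0
0 1 2 0 2 1
3 2 1 1 3 2
2 1 2 1 1 1
0 3 1 1 1 3
gen 5: 1 0 1 2 0 0
1 2 3 3 1 0
0 1 2 0 2 1
3 2 1 1 3 2
2 1 2 1 1 2
0 3 1 1 2 0
gen 6: 1 0 1 2 0 0
1 2 3 3 1 0
0 1 2 0 2 1
3 2 1 1 3 2
2 1 2 1 1 2
0 3 1 1 2 1
gen 7: 1 0 1 2 0 0
1 2 3 3 1 0
0 1 2 0 2 1
3 2 1 1 3 2
2 1 2 1 1 2
0 3 1 1 2 2
gen 8: 1 0 1 2 0 0
1 2 3 3 1 0
0 1 2 0 2 1
3 2 1 1 3 2
2 1 2 1 1 2
0 3 1 1 2 3
gen 9: 1 0 1 2 0 0
1 2 3 3 1 0
0 1 2 0 2 1
3 2 1 1 3 2
2 1 2 1 1 3
0 3 1 1 3 0
gen 10: 1 0 1 2 0 0
1 2 3 3 1 0
0 1 2 0 2 1
3 2 1 1 3 2
2 1 2 1 1 3
0 3 1 1 3 1

2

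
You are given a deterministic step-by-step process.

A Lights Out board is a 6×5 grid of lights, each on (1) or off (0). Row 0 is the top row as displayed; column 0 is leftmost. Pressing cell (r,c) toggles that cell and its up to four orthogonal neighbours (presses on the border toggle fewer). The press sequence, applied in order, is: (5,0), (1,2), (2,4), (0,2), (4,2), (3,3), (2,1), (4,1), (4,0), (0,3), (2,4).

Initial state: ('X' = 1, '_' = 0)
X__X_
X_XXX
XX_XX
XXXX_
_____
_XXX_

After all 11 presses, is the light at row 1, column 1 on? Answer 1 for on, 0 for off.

[0] X__X_
X_XXX
XX_XX
XXXX_
_____
_XXX_
[1] X__X_
X_XXX
XX_XX
XXXX_
X____
X_XX_
[2] X_XX_
XX__X
XXXXX
XXXX_
X____
X_XX_
[3] X_XX_
XX___
XXX__
XXXXX
X____
X_XX_
[4] XX___
XXX__
XXX__
XXXXX
X____
X_XX_
[5] XX___
XXX__
XXX__
XX_XX
XXXX_
X__X_
[6] XX___
XXX__
XXXX_
XXX__
XXX__
X__X_
[7] XX___
X_X__
___X_
X_X__
XXX__
X__X_
[8] XX___
X_X__
___X_
XXX__
_____
XX_X_
[9] XX___
X_X__
___X_
_XX__
XX___
_X_X_
[10] XXXXX
X_XX_
___X_
_XX__
XX___
_X_X_
[11] XXXXX
X_XXX
____X
_XX_X
XX___
_X_X_

0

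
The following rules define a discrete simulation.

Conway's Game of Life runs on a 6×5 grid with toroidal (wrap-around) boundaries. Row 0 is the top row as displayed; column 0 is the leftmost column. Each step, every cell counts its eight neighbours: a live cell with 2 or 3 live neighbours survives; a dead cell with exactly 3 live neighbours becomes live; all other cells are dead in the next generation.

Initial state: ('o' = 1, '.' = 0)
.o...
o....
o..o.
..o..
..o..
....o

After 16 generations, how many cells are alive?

step 0: .o...
o....
o..o.
..o..
..o..
....o
step 1: o....
oo..o
.o..o
.ooo.
...o.
.....
step 2: oo..o
.o..o
....o
oo.oo
...o.
.....
step 3: .o..o
.o.oo
.oo..
o.oo.
o.oo.
o...o
step 4: .oo..
.o.oo
.....
o....
o.o..
..o..
step 5: oo...
oo.o.
o...o
.o...
.....
..oo.
step 6: o..o.
..o..
..o.o
o....
..o..
.oo..
step 7: ...o.
.oo.o
.o.o.
.o.o.
..o..
.ooo.
step 8: o...o
oo..o
.o.oo
.o.o.
.....
.o.o.
step 9: ..oo.
.oo..
.o.o.
o..oo
.....
o...o
step 10: o.ooo
.o...
.o.o.
o.ooo
...o.
...oo
step 11: ooo..
.o...
.o.o.
oo...
o....
o....
step 12: o.o..
.....
.o...
ooo.o
o...o
o...o
step 13: oo..o
.o...
.oo..
..ooo
.....
...o.
step 14: ooo.o
.....
oo...
.ooo.
..o.o
o...o
step 15: .o.oo
..o.o
oo...
...oo
..o.o
..o..
step 16: oo..o
..o.o
ooo..
.oooo
..o.o
ooo.o

18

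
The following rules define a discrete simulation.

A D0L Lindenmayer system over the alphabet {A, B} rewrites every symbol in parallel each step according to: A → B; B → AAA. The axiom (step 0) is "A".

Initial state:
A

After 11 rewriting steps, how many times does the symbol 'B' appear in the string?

k=0  A
k=1  B
k=2  AAA
k=3  BBB
k=4  AAAAAAAAA
k=5  BBBBBBBBB
k=6  AAAAAAAAAAAAAAAAAAAAAAAAAAA
k=7  BBBBBBBBBBBBBBBBBBBBBBBBBBB
k=8  AAAAAAAAAAAAAAAAAAAAAAAAAAAAAAAAAAAAAAAAAAAAAAAAAAAAAAAAAAAAAAAAAAAAAAAAAAAAAAAAA
k=9  BBBBBBBBBBBBBBBBBBBBBBBBBBBBBBBBBBBBBBBBBBBBBBBBBBBBBBBBBBBBBBBBBBBBBBBBBBBBBBBBB
k=10  AAAAAAAAAAAAAAAAAAAAAAAAAAAAAAAAAAAAAAAAAAAAAAAAAAAAAAAAAA…AAAAAAAAAAAAAAAAAAAAAAAAAAAAAAAAAAAAAAAAAAAAAAAAAAAAAAAAAA  (len 243)
k=11  BBBBBBBBBBBBBBBBBBBBBBBBBBBBBBBBBBBBBBBBBBBBBBBBBBBBBBBBBB…BBBBBBBBBBBBBBBBBBBBBBBBBBBBBBBBBBBBBBBBBBBBBBBBBBBBBBBBBB  (len 243)

243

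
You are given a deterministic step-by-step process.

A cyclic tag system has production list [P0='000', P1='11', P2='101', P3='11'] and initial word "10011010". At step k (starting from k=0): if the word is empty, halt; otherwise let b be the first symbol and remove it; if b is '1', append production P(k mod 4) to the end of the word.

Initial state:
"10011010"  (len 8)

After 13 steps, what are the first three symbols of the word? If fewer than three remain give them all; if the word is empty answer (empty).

000

t=0: "10011010"  (len 8)
t=1: "0011010000"  (len 10)
t=2: "011010000"  (len 9)
t=3: "11010000"  (len 8)
t=4: "101000011"  (len 9)
t=5: "01000011000"  (len 11)
t=6: "1000011000"  (len 10)
t=7: "000011000101"  (len 12)
t=8: "00011000101"  (len 11)
t=9: "0011000101"  (len 10)
t=10: "011000101"  (len 9)
t=11: "11000101"  (len 8)
t=12: "100010111"  (len 9)
t=13: "00010111000"  (len 11)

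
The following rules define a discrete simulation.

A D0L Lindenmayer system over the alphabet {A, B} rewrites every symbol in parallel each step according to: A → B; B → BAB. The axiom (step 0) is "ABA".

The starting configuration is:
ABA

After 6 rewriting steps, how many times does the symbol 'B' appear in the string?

309

[0] ABA
[1] BBABB
[2] BABBABBBABBAB
[3] BABBBABBABBBABBABBABBBABBABBBAB
[4] BABBBABBABBABBBABBABBBABBABBABBBABBABBBABBABBBABBABBABBBABBABBBABBABBABBBAB
[5] BABBBABBABBABBBABBABBBABBABBBABBABBABBBABBABBBABBABBABBBAB…BABBBABBABBABBBABBABBBABBABBABBBABBABBBABBABBBABBABBABBBAB  (len 181)
[6] BABBBABBABBABBBABBABBBABBABBBABBABBABBBABBABBBABBABBABBBAB…BABBBABBABBABBBABBABBBABBABBABBBABBABBBABBABBBABBABBABBBAB  (len 437)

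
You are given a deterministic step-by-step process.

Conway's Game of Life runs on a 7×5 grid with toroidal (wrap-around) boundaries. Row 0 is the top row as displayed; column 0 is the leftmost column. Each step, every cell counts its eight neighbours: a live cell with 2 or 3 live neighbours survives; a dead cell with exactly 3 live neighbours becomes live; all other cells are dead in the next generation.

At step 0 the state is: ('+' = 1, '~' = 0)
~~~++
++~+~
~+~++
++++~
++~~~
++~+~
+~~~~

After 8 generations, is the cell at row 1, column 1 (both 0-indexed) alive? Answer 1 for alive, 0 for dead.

0) ~~~++
++~+~
~+~++
++++~
++~~~
++~+~
+~~~~
1) ~+++~
~+~~~
~~~~~
~~~+~
~~~+~
~~+~~
++++~
2) ~~~++
~+~~~
~~~~~
~~~~~
~~++~
~~~~+
+~~~+
3) ~~~++
~~~~~
~~~~~
~~~~~
~~~+~
+~~~+
+~~~~
4) ~~~~+
~~~~~
~~~~~
~~~~~
~~~~+
+~~~+
+~~+~
5) ~~~~+
~~~~~
~~~~~
~~~~~
+~~~+
+~~+~
+~~+~
6) ~~~~+
~~~~~
~~~~~
~~~~~
+~~~+
++~+~
+~~+~
7) ~~~~+
~~~~~
~~~~~
~~~~~
++~~+
~+++~
++++~
8) +++++
~~~~~
~~~~~
+~~~~
++~++
~~~~~
+~~~~

0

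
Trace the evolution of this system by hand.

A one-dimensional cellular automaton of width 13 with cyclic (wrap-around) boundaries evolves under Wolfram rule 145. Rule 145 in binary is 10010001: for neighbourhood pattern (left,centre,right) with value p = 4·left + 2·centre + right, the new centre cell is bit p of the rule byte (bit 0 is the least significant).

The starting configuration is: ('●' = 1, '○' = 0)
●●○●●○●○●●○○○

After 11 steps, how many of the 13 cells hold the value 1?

6

[0] ●●○●●○●○●●○○○
[1] ○○○○○○○○○○●●○
[2] ●●●●●●●●●○○○●
[3] ●●●●●●●●○●●○○
[4] ○●●●●●●○○○○●○
[5] ○○●●●●○●●●○○●
[6] ●○○●●○○○●○●○○
[7] ○●○○○●●○○○○●○
[8] ○○●●○○○●●●○○●
[9] ●○○○●●○○●○●○○
[10] ○●●○○○●○○○○●○
[11] ○○○●●○○●●●○○●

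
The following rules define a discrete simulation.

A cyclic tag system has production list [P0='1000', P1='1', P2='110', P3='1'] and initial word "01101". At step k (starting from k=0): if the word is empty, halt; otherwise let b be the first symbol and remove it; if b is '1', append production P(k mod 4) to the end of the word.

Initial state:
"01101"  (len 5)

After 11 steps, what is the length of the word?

8

t=0: "01101"  (len 5)
t=1: "1101"  (len 4)
t=2: "1011"  (len 4)
t=3: "011110"  (len 6)
t=4: "11110"  (len 5)
t=5: "11101000"  (len 8)
t=6: "11010001"  (len 8)
t=7: "1010001110"  (len 10)
t=8: "0100011101"  (len 10)
t=9: "100011101"  (len 9)
t=10: "000111011"  (len 9)
t=11: "00111011"  (len 8)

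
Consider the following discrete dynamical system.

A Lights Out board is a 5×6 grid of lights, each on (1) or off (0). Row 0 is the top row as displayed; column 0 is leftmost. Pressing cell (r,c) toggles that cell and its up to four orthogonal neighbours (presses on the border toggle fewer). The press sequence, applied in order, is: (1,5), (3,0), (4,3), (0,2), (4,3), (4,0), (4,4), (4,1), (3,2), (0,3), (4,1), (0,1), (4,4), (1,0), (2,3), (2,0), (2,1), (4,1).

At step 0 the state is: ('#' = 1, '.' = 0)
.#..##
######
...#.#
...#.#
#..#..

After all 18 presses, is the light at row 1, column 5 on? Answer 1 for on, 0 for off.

0

k=0  .#..##
######
...#.#
...#.#
#..#..
k=1  .#..#.
####..
...#..
...#.#
#..#..
k=2  .#..#.
####..
#..#..
##.#.#
...#..
k=3  .#..#.
####..
#..#..
##...#
..#.#.
k=4  ..###.
##.#..
#..#..
##...#
..#.#.
k=5  ..###.
##.#..
#..#..
##.#.#
...#..
k=6  ..###.
##.#..
#..#..
.#.#.#
##.#..
k=7  ..###.
##.#..
#..#..
.#.###
##..##
k=8  ..###.
##.#..
#..#..
...###
..#.##
k=9  ..###.
##.#..
#.##..
.##.##
....##
k=10  ......
##....
#.##..
.##.##
....##
k=11  ......
##....
#.##..
..#.##
###.##
k=12  ###...
#.....
#.##..
..#.##
###.##
k=13  ###...
#.....
#.##..
..#..#
####..
k=14  .##...
.#....
..##..
..#..#
####..
k=15  .##...
.#.#..
....#.
..##.#
####..
k=16  .##...
##.#..
##..#.
#.##.#
####..
k=17  .##...
#..#..
..#.#.
####.#
####..
k=18  .##...
#..#..
..#.#.
#.##.#
...#..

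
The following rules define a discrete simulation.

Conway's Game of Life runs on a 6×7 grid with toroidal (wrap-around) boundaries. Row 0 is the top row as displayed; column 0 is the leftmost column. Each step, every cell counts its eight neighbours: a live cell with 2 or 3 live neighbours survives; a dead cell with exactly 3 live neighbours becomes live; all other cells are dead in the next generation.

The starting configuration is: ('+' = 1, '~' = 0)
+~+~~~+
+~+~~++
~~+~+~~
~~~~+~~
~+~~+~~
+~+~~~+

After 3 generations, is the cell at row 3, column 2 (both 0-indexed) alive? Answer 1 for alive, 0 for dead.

t=0: +~+~~~+
+~+~~++
~~+~+~~
~~~~+~~
~+~~+~~
+~+~~~+
t=1: ~~++~~~
+~+~~+~
~+~~+~+
~~~~++~
++~+~+~
~~++~++
t=2: ~~~~~+~
+~+~+++
++~++~+
~+++~~~
++~+~~~
+~~~~++
t=3: ~+~~~~~
~~+~~~~
~~~~~~~
~~~~~~+
~~~++~~
++~~++~

0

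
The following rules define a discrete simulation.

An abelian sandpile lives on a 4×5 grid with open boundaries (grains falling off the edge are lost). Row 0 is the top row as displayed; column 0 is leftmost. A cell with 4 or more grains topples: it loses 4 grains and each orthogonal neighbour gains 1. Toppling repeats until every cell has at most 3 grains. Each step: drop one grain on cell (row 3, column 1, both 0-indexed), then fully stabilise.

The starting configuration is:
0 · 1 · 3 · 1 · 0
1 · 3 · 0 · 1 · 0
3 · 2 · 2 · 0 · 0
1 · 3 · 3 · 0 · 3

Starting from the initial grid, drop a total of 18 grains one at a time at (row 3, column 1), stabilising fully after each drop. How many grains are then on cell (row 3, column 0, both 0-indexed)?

0

step 0: 0 · 1 · 3 · 1 · 0
1 · 3 · 0 · 1 · 0
3 · 2 · 2 · 0 · 0
1 · 3 · 3 · 0 · 3
step 1: 0 · 1 · 3 · 1 · 0
1 · 3 · 0 · 1 · 0
3 · 3 · 3 · 0 · 0
2 · 1 · 0 · 1 · 3
step 2: 0 · 1 · 3 · 1 · 0
1 · 3 · 0 · 1 · 0
3 · 3 · 3 · 0 · 0
2 · 2 · 0 · 1 · 3
step 3: 0 · 1 · 3 · 1 · 0
1 · 3 · 0 · 1 · 0
3 · 3 · 3 · 0 · 0
2 · 3 · 0 · 1 · 3
step 4: 0 · 2 · 3 · 1 · 0
3 · 0 · 2 · 1 · 0
1 · 3 · 0 · 1 · 0
0 · 2 · 2 · 1 · 3
step 5: 0 · 2 · 3 · 1 · 0
3 · 0 · 2 · 1 · 0
1 · 3 · 0 · 1 · 0
0 · 3 · 2 · 1 · 3
step 6: 0 · 2 · 3 · 1 · 0
3 · 1 · 2 · 1 · 0
2 · 0 · 1 · 1 · 0
1 · 1 · 3 · 1 · 3
step 7: 0 · 2 · 3 · 1 · 0
3 · 1 · 2 · 1 · 0
2 · 0 · 1 · 1 · 0
1 · 2 · 3 · 1 · 3
step 8: 0 · 2 · 3 · 1 · 0
3 · 1 · 2 · 1 · 0
2 · 0 · 1 · 1 · 0
1 · 3 · 3 · 1 · 3
step 9: 0 · 2 · 3 · 1 · 0
3 · 1 · 2 · 1 · 0
2 · 1 · 2 · 1 · 0
2 · 1 · 0 · 2 · 3
step 10: 0 · 2 · 3 · 1 · 0
3 · 1 · 2 · 1 · 0
2 · 1 · 2 · 1 · 0
2 · 2 · 0 · 2 · 3
step 11: 0 · 2 · 3 · 1 · 0
3 · 1 · 2 · 1 · 0
2 · 1 · 2 · 1 · 0
2 · 3 · 0 · 2 · 3
step 12: 0 · 2 · 3 · 1 · 0
3 · 1 · 2 · 1 · 0
2 · 2 · 2 · 1 · 0
3 · 0 · 1 · 2 · 3
step 13: 0 · 2 · 3 · 1 · 0
3 · 1 · 2 · 1 · 0
2 · 2 · 2 · 1 · 0
3 · 1 · 1 · 2 · 3
step 14: 0 · 2 · 3 · 1 · 0
3 · 1 · 2 · 1 · 0
2 · 2 · 2 · 1 · 0
3 · 2 · 1 · 2 · 3
step 15: 0 · 2 · 3 · 1 · 0
3 · 1 · 2 · 1 · 0
2 · 2 · 2 · 1 · 0
3 · 3 · 1 · 2 · 3
step 16: 0 · 2 · 3 · 1 · 0
3 · 1 · 2 · 1 · 0
3 · 3 · 2 · 1 · 0
0 · 1 · 2 · 2 · 3
step 17: 0 · 2 · 3 · 1 · 0
3 · 1 · 2 · 1 · 0
3 · 3 · 2 · 1 · 0
0 · 2 · 2 · 2 · 3
step 18: 0 · 2 · 3 · 1 · 0
3 · 1 · 2 · 1 · 0
3 · 3 · 2 · 1 · 0
0 · 3 · 2 · 2 · 3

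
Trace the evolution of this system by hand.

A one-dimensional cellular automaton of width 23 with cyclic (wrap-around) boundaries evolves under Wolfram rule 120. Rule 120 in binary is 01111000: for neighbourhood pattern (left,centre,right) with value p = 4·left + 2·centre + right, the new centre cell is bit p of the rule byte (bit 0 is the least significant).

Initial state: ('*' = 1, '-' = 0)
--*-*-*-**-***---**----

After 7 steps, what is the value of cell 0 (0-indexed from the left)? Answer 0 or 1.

k=0  --*-*-*-**-***---**----
k=1  ---*-*-*****-**--***---
k=2  ----*-**---*****-*-**--
k=3  -----****--*---**-****-
k=4  -----*--**--*--****--**
k=5  *-----*-***--*-*--**-**
k=6  **-----**-**--*-*-****-
k=7  ***----******--*-**--**

1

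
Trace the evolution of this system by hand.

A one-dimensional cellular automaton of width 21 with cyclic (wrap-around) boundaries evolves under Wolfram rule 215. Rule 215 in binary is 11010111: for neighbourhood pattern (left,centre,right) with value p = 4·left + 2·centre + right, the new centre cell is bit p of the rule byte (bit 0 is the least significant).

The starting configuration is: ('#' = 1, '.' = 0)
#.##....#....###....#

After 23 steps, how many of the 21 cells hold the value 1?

16

k=0  #.##....#....###....#
k=1  #..##########.######.
k=2  ###.#########..#####.
k=3  .##..##########.####.
k=4  #.###.#########..####
k=5  #..##..##########.###
k=6  ###.###.#########..##
k=7  ###..##..##########.#
k=8  #####.###.#########..
k=9  .####..##..##########
k=10  ..#####.###.#########
k=11  ##.####..##..########
k=12  ##..#####.###.#######
k=13  ####.####..##..######
k=14  ####..#####.###.#####
k=15  ######.####..##..####
k=16  ######..#####.###.###
k=17  ########.####..##..##
k=18  ########..#####.###.#
k=19  ##########.####..##..
k=20  .#########..#####.###
k=21  ..##########.####..##
k=22  ##.#########..#####.#
k=23  ##..##########.####..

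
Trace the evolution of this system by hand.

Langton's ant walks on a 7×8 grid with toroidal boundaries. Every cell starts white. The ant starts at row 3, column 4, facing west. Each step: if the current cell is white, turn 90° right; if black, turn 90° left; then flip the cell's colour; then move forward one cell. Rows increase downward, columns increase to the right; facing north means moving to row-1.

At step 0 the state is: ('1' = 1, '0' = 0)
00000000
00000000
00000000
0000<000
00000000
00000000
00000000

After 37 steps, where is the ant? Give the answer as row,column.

4,0

k=0  00000000
00000000
00000000
0000<000
00000000
00000000
00000000
k=1  00000000
00000000
0000^000
00001000
00000000
00000000
00000000
k=2  00000000
00000000
00001>00
00001000
00000000
00000000
00000000
k=3  00000000
00000000
00001100
00001v00
00000000
00000000
00000000
k=4  00000000
00000000
00001100
0000<100
00000000
00000000
00000000
k=5  00000000
00000000
00001100
00000100
0000v000
00000000
00000000
k=6  00000000
00000000
00001100
00000100
000<1000
00000000
00000000
k=7  00000000
00000000
00001100
000^0100
00011000
00000000
00000000
k=8  00000000
00000000
00001100
0001>100
00011000
00000000
00000000
k=9  00000000
00000000
00001100
00011100
0001v000
00000000
00000000
k=10  00000000
00000000
00001100
00011100
00010>00
00000000
00000000
k=11  00000000
00000000
00001100
00011100
00010100
00000v00
00000000
k=12  00000000
00000000
00001100
00011100
00010100
0000<100
00000000
k=13  00000000
00000000
00001100
00011100
0001^100
00001100
00000000
k=14  00000000
00000000
00001100
00011100
00011>00
00001100
00000000
k=15  00000000
00000000
00001100
00011^00
00011000
00001100
00000000
k=16  00000000
00000000
00001100
0001<000
00011000
00001100
00000000
k=17  00000000
00000000
00001100
00010000
0001v000
00001100
00000000
k=18  00000000
00000000
00001100
00010000
00010>00
00001100
00000000
k=19  00000000
00000000
00001100
00010000
00010100
00001v00
00000000
k=20  00000000
00000000
00001100
00010000
00010100
000010>0
00000000
k=21  00000000
00000000
00001100
00010000
00010100
00001010
000000v0
k=22  00000000
00000000
00001100
00010000
00010100
00001010
00000<10
k=23  00000000
00000000
00001100
00010000
00010100
00001^10
00000110
k=24  00000000
00000000
00001100
00010000
00010100
000011>0
00000110
k=25  00000000
00000000
00001100
00010000
000101^0
00001100
00000110
k=26  00000000
00000000
00001100
00010000
0001011>
00001100
00000110
k=27  00000000
00000000
00001100
00010000
00010111
0000110v
00000110
k=28  00000000
00000000
00001100
00010000
00010111
000011<1
00000110
k=29  00000000
00000000
00001100
00010000
000101^1
00001111
00000110
k=30  00000000
00000000
00001100
00010000
00010<01
00001111
00000110
k=31  00000000
00000000
00001100
00010000
00010001
00001v11
00000110
k=32  00000000
00000000
00001100
00010000
00010001
000010>1
00000110
k=33  00000000
00000000
00001100
00010000
000100^1
00001001
00000110
k=34  00000000
00000000
00001100
00010000
0001001>
00001001
00000110
k=35  00000000
00000000
00001100
0001000^
00010010
00001001
00000110
k=36  00000000
00000000
00001100
>0010001
00010010
00001001
00000110
k=37  00000000
00000000
00001100
10010001
v0010010
00001001
00000110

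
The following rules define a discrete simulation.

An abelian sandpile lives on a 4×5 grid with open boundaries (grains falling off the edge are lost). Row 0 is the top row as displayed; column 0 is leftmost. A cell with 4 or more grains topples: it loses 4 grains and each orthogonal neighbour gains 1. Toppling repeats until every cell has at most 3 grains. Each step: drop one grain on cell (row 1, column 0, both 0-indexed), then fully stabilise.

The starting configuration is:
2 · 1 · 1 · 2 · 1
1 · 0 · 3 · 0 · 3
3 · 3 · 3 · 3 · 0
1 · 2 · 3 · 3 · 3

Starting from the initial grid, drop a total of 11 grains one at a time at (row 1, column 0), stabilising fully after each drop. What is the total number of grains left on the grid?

38

t=0: 2 · 1 · 1 · 2 · 1
1 · 0 · 3 · 0 · 3
3 · 3 · 3 · 3 · 0
1 · 2 · 3 · 3 · 3
t=1: 2 · 1 · 1 · 2 · 1
2 · 0 · 3 · 0 · 3
3 · 3 · 3 · 3 · 0
1 · 2 · 3 · 3 · 3
t=2: 2 · 1 · 1 · 2 · 1
3 · 0 · 3 · 0 · 3
3 · 3 · 3 · 3 · 0
1 · 2 · 3 · 3 · 3
t=3: 3 · 1 · 2 · 2 · 1
1 · 3 · 0 · 2 · 3
1 · 2 · 3 · 1 · 2
3 · 0 · 2 · 2 · 0
t=4: 3 · 1 · 2 · 2 · 1
2 · 3 · 0 · 2 · 3
1 · 2 · 3 · 1 · 2
3 · 0 · 2 · 2 · 0
t=5: 3 · 1 · 2 · 2 · 1
3 · 3 · 0 · 2 · 3
1 · 2 · 3 · 1 · 2
3 · 0 · 2 · 2 · 0
t=6: 0 · 3 · 2 · 2 · 1
2 · 0 · 1 · 2 · 3
2 · 3 · 3 · 1 · 2
3 · 0 · 2 · 2 · 0
t=7: 0 · 3 · 2 · 2 · 1
3 · 0 · 1 · 2 · 3
2 · 3 · 3 · 1 · 2
3 · 0 · 2 · 2 · 0
t=8: 1 · 3 · 2 · 2 · 1
0 · 1 · 1 · 2 · 3
3 · 3 · 3 · 1 · 2
3 · 0 · 2 · 2 · 0
t=9: 1 · 3 · 2 · 2 · 1
1 · 1 · 1 · 2 · 3
3 · 3 · 3 · 1 · 2
3 · 0 · 2 · 2 · 0
t=10: 1 · 3 · 2 · 2 · 1
2 · 1 · 1 · 2 · 3
3 · 3 · 3 · 1 · 2
3 · 0 · 2 · 2 · 0
t=11: 1 · 3 · 2 · 2 · 1
3 · 1 · 1 · 2 · 3
3 · 3 · 3 · 1 · 2
3 · 0 · 2 · 2 · 0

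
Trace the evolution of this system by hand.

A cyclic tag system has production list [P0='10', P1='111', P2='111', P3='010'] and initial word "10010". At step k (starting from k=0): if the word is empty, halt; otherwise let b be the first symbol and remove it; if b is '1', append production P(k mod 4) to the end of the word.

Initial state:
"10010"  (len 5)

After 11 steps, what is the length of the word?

7

t=0: "10010"  (len 5)
t=1: "001010"  (len 6)
t=2: "01010"  (len 5)
t=3: "1010"  (len 4)
t=4: "010010"  (len 6)
t=5: "10010"  (len 5)
t=6: "0010111"  (len 7)
t=7: "010111"  (len 6)
t=8: "10111"  (len 5)
t=9: "011110"  (len 6)
t=10: "11110"  (len 5)
t=11: "1110111"  (len 7)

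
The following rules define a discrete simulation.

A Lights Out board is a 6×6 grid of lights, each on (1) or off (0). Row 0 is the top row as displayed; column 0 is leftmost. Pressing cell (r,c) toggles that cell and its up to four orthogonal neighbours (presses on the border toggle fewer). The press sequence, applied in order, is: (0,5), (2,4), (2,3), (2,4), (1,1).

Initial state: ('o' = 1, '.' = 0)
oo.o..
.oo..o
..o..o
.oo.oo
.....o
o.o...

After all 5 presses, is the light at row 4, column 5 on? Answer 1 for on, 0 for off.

t=0: oo.o..
.oo..o
..o..o
.oo.oo
.....o
o.o...
t=1: oo.ooo
.oo...
..o..o
.oo.oo
.....o
o.o...
t=2: oo.ooo
.oo.o.
..ooo.
.oo..o
.....o
o.o...
t=3: oo.ooo
.oooo.
......
.ooo.o
.....o
o.o...
t=4: oo.ooo
.ooo..
...ooo
.ooooo
.....o
o.o...
t=5: o..ooo
o..o..
.o.ooo
.ooooo
.....o
o.o...

1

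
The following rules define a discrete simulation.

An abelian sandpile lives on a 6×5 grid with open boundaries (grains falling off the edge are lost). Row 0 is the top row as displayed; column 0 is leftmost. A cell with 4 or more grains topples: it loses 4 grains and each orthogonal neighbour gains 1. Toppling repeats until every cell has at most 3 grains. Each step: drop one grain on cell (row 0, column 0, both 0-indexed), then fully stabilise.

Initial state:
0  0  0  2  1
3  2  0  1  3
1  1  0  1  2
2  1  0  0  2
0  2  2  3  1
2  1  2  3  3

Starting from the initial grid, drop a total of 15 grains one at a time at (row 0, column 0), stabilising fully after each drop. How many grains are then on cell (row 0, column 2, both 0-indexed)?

0) 0  0  0  2  1
3  2  0  1  3
1  1  0  1  2
2  1  0  0  2
0  2  2  3  1
2  1  2  3  3
1) 1  0  0  2  1
3  2  0  1  3
1  1  0  1  2
2  1  0  0  2
0  2  2  3  1
2  1  2  3  3
2) 2  0  0  2  1
3  2  0  1  3
1  1  0  1  2
2  1  0  0  2
0  2  2  3  1
2  1  2  3  3
3) 3  0  0  2  1
3  2  0  1  3
1  1  0  1  2
2  1  0  0  2
0  2  2  3  1
2  1  2  3  3
4) 1  1  0  2  1
0  3  0  1  3
2  1  0  1  2
2  1  0  0  2
0  2  2  3  1
2  1  2  3  3
5) 2  1  0  2  1
0  3  0  1  3
2  1  0  1  2
2  1  0  0  2
0  2  2  3  1
2  1  2  3  3
6) 3  1  0  2  1
0  3  0  1  3
2  1  0  1  2
2  1  0  0  2
0  2  2  3  1
2  1  2  3  3
7) 0  2  0  2  1
1  3  0  1  3
2  1  0  1  2
2  1  0  0  2
0  2  2  3  1
2  1  2  3  3
8) 1  2  0  2  1
1  3  0  1  3
2  1  0  1  2
2  1  0  0  2
0  2  2  3  1
2  1  2  3  3
9) 2  2  0  2  1
1  3  0  1  3
2  1  0  1  2
2  1  0  0  2
0  2  2  3  1
2  1  2  3  3
10) 3  2  0  2  1
1  3  0  1  3
2  1  0  1  2
2  1  0  0  2
0  2  2  3  1
2  1  2  3  3
11) 0  3  0  2  1
2  3  0  1  3
2  1  0  1  2
2  1  0  0  2
0  2  2  3  1
2  1  2  3  3
12) 1  3  0  2  1
2  3  0  1  3
2  1  0  1  2
2  1  0  0  2
0  2  2  3  1
2  1  2  3  3
13) 2  3  0  2  1
2  3  0  1  3
2  1  0  1  2
2  1  0  0  2
0  2  2  3  1
2  1  2  3  3
14) 3  3  0  2  1
2  3  0  1  3
2  1  0  1  2
2  1  0  0  2
0  2  2  3  1
2  1  2  3  3
15) 2  1  1  2  1
0  1  1  1  3
3  2  0  1  2
2  1  0  0  2
0  2  2  3  1
2  1  2  3  3

1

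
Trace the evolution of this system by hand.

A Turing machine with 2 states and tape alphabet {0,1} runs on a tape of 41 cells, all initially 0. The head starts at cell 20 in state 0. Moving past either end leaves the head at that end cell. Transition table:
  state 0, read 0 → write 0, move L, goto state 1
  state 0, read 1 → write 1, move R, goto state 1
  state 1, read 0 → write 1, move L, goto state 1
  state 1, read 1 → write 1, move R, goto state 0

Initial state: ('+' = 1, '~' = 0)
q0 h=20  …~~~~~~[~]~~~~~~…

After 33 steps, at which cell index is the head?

12

k=0  q0 h=20  …~~~~~~[~]~~~~~~…
k=1  q1 h=19  …~~~~~~[~]~~~~~~…
k=2  q1 h=18  …~~~~~~[~]+~~~~~…
k=3  q1 h=17  …~~~~~~[~]++~~~~…
k=4  q1 h=16  …~~~~~~[~]+++~~~…
k=5  q1 h=15  …~~~~~~[~]++++~~…
k=6  q1 h=14  …~~~~~~[~]+++++~…
k=7  q1 h=13  …~~~~~~[~]++++++…
k=8  q1 h=12  …~~~~~~[~]++++++…
k=9  q1 h=11  …~~~~~~[~]++++++…
k=10  q1 h=10  …~~~~~~[~]++++++…
k=11  q1 h= 9  …~~~~~~[~]++++++…
k=12  q1 h= 8  …~~~~~~[~]++++++…
k=13  q1 h= 7  …~~~~~~[~]++++++…
k=14  q1 h= 6  |~~~~~~[~]++++++…
k=15  q1 h= 5  |~~~~~[~]++++++…
k=16  q1 h= 4  |~~~~[~]++++++…
k=17  q1 h= 3  |~~~[~]++++++…
k=18  q1 h= 2  |~~[~]++++++…
k=19  q1 h= 1  |~[~]++++++…
k=20  q1 h= 0  |[~]++++++…
k=21  q1 h= 0  |[+]++++++…
k=22  q0 h= 1  |+[+]++++++…
k=23  q1 h= 2  |++[+]++++++…
k=24  q0 h= 3  |+++[+]++++++…
k=25  q1 h= 4  |++++[+]++++++…
k=26  q0 h= 5  |+++++[+]++++++…
k=27  q1 h= 6  |++++++[+]++++++…
k=28  q0 h= 7  …++++++[+]++++++…
k=29  q1 h= 8  …++++++[+]++++++…
k=30  q0 h= 9  …++++++[+]++++++…
k=31  q1 h=10  …++++++[+]++++++…
k=32  q0 h=11  …++++++[+]++++++…
k=33  q1 h=12  …++++++[+]++++++…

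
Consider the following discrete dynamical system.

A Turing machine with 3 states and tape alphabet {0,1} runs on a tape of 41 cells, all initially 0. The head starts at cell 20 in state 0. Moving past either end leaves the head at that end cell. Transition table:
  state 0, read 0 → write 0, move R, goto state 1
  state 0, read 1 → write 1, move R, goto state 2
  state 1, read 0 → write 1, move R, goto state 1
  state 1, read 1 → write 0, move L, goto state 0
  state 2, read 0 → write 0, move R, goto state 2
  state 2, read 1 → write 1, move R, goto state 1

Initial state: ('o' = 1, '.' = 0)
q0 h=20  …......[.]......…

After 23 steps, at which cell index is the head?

40

[0] q0 h=20  …......[.]......…
[1] q1 h=21  …......[.]......…
[2] q1 h=22  ….....o[.]......…
[3] q1 h=23  …....oo[.]......…
[4] q1 h=24  …...ooo[.]......…
[5] q1 h=25  …..oooo[.]......…
[6] q1 h=26  ….ooooo[.]......…
[7] q1 h=27  …oooooo[.]......…
[8] q1 h=28  …oooooo[.]......…
[9] q1 h=29  …oooooo[.]......…
[10] q1 h=30  …oooooo[.]......…
[11] q1 h=31  …oooooo[.]......…
[12] q1 h=32  …oooooo[.]......…
[13] q1 h=33  …oooooo[.]......…
[14] q1 h=34  …oooooo[.]......|
[15] q1 h=35  …oooooo[.].....|
[16] q1 h=36  …oooooo[.]....|
[17] q1 h=37  …oooooo[.]...|
[18] q1 h=38  …oooooo[.]..|
[19] q1 h=39  …oooooo[.].|
[20] q1 h=40  …oooooo[.]|
[21] q1 h=40  …oooooo[o]|
[22] q0 h=39  …oooooo[o].|
[23] q2 h=40  …oooooo[.]|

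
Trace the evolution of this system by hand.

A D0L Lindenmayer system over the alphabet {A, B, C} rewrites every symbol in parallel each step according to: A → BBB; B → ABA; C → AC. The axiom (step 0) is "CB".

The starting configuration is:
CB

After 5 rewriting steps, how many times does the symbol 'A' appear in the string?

165

0) CB
1) ACABA
2) BBBACBBBABABBB
3) ABAABAABABBBACABAABAABABBBABABBBABAABAABA
4) BBBABABBBBBBABABBBBBBABABBBABAABAABABBBACBBBABABBBBBBABABB…ABBBABAABAABABBBABABBBABAABAABABBBABABBBBBBABABBBBBBABABBB  (len 122)
5) ABAABAABABBBABABBBABAABAABAABAABAABABBBABABBBABAABAABAABAA…AABAABAABAABABBBABABBBABAABAABAABAABAABABBBABABBBABAABAABA  (len 365)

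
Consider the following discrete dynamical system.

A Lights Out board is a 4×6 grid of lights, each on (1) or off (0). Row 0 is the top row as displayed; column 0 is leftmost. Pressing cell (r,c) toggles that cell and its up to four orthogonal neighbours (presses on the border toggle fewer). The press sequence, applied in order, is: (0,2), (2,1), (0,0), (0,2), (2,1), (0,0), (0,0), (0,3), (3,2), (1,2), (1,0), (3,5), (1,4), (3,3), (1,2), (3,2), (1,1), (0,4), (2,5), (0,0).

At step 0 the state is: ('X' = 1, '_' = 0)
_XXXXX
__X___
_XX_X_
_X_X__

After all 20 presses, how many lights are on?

8

t=0: _XXXXX
__X___
_XX_X_
_X_X__
t=1: ____XX
______
_XX_X_
_X_X__
t=2: ____XX
_X____
X___X_
___X__
t=3: XX__XX
XX____
X___X_
___X__
t=4: X_XXXX
XXX___
X___X_
___X__
t=5: X_XXXX
X_X___
_XX_X_
_X_X__
t=6: _XXXXX
__X___
_XX_X_
_X_X__
t=7: X_XXXX
X_X___
_XX_X_
_X_X__
t=8: X____X
X_XX__
_XX_X_
_X_X__
t=9: X____X
X_XX__
_X__X_
__X___
t=10: X_X__X
XX____
_XX_X_
__X___
t=11: __X__X
______
XXX_X_
__X___
t=12: __X__X
______
XXX_XX
__X_XX
t=13: __X_XX
___XXX
XXX__X
__X_XX
t=14: __X_XX
___XXX
XXXX_X
___X_X
t=15: ____XX
_XX_XX
XX_X_X
___X_X
t=16: ____XX
_XX_XX
XXXX_X
_XX__X
t=17: _X__XX
X___XX
X_XX_X
_XX__X
t=18: _X_X__
X____X
X_XX_X
_XX__X
t=19: _X_X__
X_____
X_XXX_
_XX___
t=20: X__X__
______
X_XXX_
_XX___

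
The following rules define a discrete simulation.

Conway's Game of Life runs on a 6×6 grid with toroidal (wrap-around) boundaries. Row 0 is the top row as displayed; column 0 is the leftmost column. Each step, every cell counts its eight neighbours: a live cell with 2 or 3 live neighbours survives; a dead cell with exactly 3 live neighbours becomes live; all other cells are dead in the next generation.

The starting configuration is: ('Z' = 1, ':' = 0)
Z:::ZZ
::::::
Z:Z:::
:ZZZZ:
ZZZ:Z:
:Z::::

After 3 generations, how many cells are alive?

13

k=0  Z:::ZZ
::::::
Z:Z:::
:ZZZZ:
ZZZ:Z:
:Z::::
k=1  Z::::Z
ZZ::::
::Z:::
::::Z:
Z:::ZZ
::ZZZ:
k=2  Z:ZZZZ
ZZ:::Z
:Z::::
:::ZZ:
::::::
:Z:Z::
k=3  :::Z::
:::Z::
:ZZ:ZZ
::::::
::ZZZ:
ZZ:Z:Z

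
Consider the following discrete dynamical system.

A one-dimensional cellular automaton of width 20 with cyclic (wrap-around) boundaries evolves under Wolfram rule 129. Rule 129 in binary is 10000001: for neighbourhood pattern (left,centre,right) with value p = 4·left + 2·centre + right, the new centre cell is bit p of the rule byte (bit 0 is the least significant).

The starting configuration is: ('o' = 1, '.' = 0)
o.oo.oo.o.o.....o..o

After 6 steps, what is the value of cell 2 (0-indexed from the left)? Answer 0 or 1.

1

k=0  o.oo.oo.o.o.....o..o
k=1  ............ooo.....
k=2  ooooooooooo..o..oooo
k=3  oooooooooo.......ooo
k=4  ooooooooo..ooooo..oo
k=5  oooooooo....ooo....o
k=6  ooooooo..oo..o..oo..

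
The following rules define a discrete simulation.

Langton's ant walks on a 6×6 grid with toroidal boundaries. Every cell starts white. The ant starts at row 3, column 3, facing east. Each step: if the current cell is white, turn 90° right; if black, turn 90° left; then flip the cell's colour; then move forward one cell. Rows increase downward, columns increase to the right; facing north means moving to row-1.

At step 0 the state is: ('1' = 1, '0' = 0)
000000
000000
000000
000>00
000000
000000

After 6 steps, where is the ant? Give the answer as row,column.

0) 000000
000000
000000
000>00
000000
000000
1) 000000
000000
000000
000100
000v00
000000
2) 000000
000000
000000
000100
00<100
000000
3) 000000
000000
000000
00^100
001100
000000
4) 000000
000000
000000
001>00
001100
000000
5) 000000
000000
000^00
001000
001100
000000
6) 000000
000000
0001>0
001000
001100
000000

2,4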